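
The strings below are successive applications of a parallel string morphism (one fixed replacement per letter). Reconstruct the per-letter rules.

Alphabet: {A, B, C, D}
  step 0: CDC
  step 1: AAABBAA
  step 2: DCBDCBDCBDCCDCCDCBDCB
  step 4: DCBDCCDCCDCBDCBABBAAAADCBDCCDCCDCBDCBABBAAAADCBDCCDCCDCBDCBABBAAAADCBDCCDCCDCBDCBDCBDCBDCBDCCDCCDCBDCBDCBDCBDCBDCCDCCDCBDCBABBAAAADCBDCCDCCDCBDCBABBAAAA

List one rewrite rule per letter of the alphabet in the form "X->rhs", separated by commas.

  step 1 ⇒ step 2: AAABBAA ⇒ DCB·DCB·DCB·DCC·DCC·DCB·DCB
    A ↦ DCB
    B ↦ DCC
  step 0 ⇒ step 1: CDC ⇒ AA·ABB·AA
    C ↦ AA
  step 0 ⇒ step 1: CDC ⇒ AA·ABB·AA
    D ↦ ABB

A->DCB, B->DCC, C->AA, D->ABB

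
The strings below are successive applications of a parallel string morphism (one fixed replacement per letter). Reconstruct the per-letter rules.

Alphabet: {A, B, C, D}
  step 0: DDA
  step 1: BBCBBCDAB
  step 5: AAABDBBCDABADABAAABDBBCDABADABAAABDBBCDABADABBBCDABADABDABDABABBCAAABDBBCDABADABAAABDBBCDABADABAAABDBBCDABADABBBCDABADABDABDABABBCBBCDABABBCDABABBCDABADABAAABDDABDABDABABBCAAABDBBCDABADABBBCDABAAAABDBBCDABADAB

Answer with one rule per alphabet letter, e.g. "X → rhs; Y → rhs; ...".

A->DAB, B->A, C->ABD, D->BBC

  step 0 ⇒ step 1: DDA ⇒ BBC·BBC·DAB
    A ↦ DAB
    D ↦ BBC
    B ↦ A  (constrained at step 1)
    C ↦ ABD  (constrained at step 1)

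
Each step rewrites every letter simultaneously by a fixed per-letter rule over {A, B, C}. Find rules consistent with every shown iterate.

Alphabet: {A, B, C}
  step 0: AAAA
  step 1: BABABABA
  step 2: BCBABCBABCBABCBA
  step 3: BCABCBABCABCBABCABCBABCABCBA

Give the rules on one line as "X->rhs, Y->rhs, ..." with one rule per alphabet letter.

  step 2 ⇒ step 3: BCBABCBABCBABCBA ⇒ BC·A·BC·BA·BC·A·BC·BA·BC·A·BC·BA·BC·A·BC·BA
    A ↦ BA
    B ↦ BC
    C ↦ A

A->BA, B->BC, C->A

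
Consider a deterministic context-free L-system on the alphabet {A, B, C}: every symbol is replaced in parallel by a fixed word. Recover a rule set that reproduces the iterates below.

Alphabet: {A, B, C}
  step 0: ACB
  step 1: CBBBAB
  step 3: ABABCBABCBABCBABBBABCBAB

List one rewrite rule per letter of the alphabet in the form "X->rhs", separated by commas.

A->CB, B->AB, C->BB

  step 0 ⇒ step 1: ACB ⇒ CB·BB·AB
    A ↦ CB
    B ↦ AB
    C ↦ BB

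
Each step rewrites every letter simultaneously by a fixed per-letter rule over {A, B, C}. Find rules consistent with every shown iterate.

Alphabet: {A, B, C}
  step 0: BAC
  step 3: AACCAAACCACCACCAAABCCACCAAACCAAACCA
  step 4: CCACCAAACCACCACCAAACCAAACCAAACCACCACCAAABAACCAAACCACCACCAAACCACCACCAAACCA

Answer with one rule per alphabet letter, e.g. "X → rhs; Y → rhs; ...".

A->CCA, B->AAB, C->A

  step 3 ⇒ step 4: AACCAAACCACCACCAAABCCACCAAACCAAACCA ⇒ CCA·CCA·A·A·CCA·CCA·CCA·A·A·CCA·A·A·CCA·A·A·CCA·CCA·CCA·AAB·A·A·CCA·A·A·CCA·CCA·CCA·A·A·CCA·CCA·CCA·A·A·CCA
    A ↦ CCA
    B ↦ AAB
    C ↦ A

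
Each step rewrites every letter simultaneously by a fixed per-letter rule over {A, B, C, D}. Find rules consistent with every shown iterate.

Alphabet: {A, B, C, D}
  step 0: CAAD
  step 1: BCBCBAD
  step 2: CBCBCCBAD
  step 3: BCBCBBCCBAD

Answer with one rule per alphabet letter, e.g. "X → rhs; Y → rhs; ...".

A->CB, B->C, C->B, D->AD

  step 2 ⇒ step 3: CBCBCCBAD ⇒ B·C·B·C·B·B·C·CB·AD
    A ↦ CB
    B ↦ C
    C ↦ B
    D ↦ AD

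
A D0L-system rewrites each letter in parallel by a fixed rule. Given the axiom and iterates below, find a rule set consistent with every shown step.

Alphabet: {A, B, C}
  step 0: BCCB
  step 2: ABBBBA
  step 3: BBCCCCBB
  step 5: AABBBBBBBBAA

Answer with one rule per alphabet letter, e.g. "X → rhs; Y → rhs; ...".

A->BB, B->C, C->A

  step 2 ⇒ step 3: ABBBBA ⇒ BB·C·C·C·C·BB
    A ↦ BB
    B ↦ C
    C ↦ A  (constrained at step 0)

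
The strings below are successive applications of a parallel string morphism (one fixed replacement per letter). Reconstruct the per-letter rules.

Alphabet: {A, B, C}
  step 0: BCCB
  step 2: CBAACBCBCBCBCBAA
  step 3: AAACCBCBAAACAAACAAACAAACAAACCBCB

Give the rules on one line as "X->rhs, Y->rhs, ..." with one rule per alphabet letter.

A->CB, B->AC, C->AA

  step 2 ⇒ step 3: CBAACBCBCBCBCBAA ⇒ AA·AC·CB·CB·AA·AC·AA·AC·AA·AC·AA·AC·AA·AC·CB·CB
    A ↦ CB
    B ↦ AC
    C ↦ AA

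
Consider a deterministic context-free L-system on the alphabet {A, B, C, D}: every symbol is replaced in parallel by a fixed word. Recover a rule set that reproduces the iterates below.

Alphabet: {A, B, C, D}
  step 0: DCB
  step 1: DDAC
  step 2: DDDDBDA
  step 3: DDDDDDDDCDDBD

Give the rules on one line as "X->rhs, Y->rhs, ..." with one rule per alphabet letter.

A->BD, B->C, C->A, D->DD

  step 2 ⇒ step 3: DDDDBDA ⇒ DD·DD·DD·DD·C·DD·BD
    A ↦ BD
    B ↦ C
    D ↦ DD
  step 0 ⇒ step 1: DCB ⇒ DD·A·C
    C ↦ A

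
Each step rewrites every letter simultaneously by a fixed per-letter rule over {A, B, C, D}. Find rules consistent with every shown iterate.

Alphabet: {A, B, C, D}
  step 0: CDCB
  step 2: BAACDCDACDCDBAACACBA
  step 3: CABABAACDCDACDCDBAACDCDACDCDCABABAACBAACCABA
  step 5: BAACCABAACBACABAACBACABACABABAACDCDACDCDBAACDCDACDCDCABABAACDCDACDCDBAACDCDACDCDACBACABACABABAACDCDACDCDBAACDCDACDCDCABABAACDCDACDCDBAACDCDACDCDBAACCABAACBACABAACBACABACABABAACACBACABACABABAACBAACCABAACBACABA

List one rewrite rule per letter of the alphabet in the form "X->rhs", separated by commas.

A->BA, B->CA, C->AC, D->DCD

  step 2 ⇒ step 3: BAACDCDACDCDBAACACBA ⇒ CA·BA·BA·AC·DCD·AC·DCD·BA·AC·DCD·AC·DCD·CA·BA·BA·AC·BA·AC·CA·BA
    A ↦ BA
    B ↦ CA
    C ↦ AC
    D ↦ DCD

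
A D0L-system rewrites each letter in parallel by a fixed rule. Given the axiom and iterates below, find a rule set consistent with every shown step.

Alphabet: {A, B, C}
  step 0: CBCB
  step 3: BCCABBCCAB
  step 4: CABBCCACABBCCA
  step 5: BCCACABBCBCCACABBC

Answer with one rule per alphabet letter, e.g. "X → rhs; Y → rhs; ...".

A->C, B->CA, C->B

  step 4 ⇒ step 5: CABBCCACABBCCA ⇒ B·C·CA·CA·B·B·C·B·C·CA·CA·B·B·C
    A ↦ C
    B ↦ CA
    C ↦ B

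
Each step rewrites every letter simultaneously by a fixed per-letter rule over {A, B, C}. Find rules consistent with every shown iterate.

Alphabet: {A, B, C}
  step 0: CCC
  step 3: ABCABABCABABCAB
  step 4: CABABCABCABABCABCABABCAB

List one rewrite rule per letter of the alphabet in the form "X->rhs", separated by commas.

  step 3 ⇒ step 4: ABCABABCABABCAB ⇒ C·AB·AB·C·AB·C·AB·AB·C·AB·C·AB·AB·C·AB
    A ↦ C
    B ↦ AB
    C ↦ AB

A->C, B->AB, C->AB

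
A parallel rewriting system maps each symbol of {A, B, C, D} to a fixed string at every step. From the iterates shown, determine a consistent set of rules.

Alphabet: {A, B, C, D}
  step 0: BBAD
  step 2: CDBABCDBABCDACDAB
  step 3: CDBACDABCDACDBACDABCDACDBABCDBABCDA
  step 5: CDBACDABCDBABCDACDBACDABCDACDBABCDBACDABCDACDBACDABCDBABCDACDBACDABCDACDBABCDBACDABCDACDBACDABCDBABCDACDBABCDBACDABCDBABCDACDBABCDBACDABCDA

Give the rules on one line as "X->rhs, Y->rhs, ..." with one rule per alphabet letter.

A->B, B->CDA, C->CD, D->BA

  step 2 ⇒ step 3: CDBABCDBABCDACDAB ⇒ CD·BA·CDA·B·CDA·CD·BA·CDA·B·CDA·CD·BA·B·CD·BA·B·CDA
    A ↦ B
    B ↦ CDA
    C ↦ CD
    D ↦ BA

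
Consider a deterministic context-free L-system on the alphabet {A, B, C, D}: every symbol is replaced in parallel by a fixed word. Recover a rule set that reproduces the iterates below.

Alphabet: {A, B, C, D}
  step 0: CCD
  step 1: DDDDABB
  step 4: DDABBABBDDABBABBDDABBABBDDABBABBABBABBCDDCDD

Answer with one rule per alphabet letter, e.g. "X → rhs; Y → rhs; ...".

  step 0 ⇒ step 1: CCD ⇒ DD·DD·ABB
    C ↦ DD
    D ↦ ABB
    A ↦ C  (constrained at step 1)
    B ↦ D  (constrained at step 1)

A->C, B->D, C->DD, D->ABB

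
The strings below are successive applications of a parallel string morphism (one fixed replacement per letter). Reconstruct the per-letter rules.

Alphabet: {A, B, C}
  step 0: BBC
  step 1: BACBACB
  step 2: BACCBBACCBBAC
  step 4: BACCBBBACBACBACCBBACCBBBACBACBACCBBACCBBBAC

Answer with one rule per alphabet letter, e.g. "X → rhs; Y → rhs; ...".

  step 1 ⇒ step 2: BACBACB ⇒ BAC·C·B·BAC·C·B·BAC
    A ↦ C
    B ↦ BAC
    C ↦ B

A->C, B->BAC, C->B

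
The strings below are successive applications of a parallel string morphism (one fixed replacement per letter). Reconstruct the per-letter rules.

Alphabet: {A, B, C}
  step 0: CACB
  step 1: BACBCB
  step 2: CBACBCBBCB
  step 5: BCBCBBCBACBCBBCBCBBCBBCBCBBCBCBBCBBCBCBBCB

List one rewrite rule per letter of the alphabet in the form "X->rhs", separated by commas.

  step 1 ⇒ step 2: BACBCB ⇒ CB·AC·B·CB·B·CB
    A ↦ AC
    B ↦ CB
    C ↦ B

A->AC, B->CB, C->B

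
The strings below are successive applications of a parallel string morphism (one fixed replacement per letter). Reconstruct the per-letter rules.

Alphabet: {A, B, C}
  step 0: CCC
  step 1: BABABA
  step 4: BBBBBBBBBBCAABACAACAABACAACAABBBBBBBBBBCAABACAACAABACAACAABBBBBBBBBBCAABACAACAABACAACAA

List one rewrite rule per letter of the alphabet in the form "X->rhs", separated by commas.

A->CAA, B->BB, C->BA

  step 0 ⇒ step 1: CCC ⇒ BA·BA·BA
    C ↦ BA
    A ↦ CAA  (constrained at step 1)
    B ↦ BB  (constrained at step 1)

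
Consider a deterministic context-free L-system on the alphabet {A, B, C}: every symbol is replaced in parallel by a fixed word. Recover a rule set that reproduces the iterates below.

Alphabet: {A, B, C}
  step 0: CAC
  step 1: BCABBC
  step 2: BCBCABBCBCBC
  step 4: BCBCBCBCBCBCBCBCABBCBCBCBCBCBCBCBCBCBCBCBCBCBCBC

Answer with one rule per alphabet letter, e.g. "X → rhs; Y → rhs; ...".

A->AB, B->BC, C->BC

  step 1 ⇒ step 2: BCABBC ⇒ BC·BC·AB·BC·BC·BC
    A ↦ AB
    B ↦ BC
    C ↦ BC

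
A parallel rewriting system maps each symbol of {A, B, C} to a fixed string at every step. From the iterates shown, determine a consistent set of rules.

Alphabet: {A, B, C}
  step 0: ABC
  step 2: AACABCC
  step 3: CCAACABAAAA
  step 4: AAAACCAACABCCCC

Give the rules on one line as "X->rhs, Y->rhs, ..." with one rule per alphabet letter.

  step 3 ⇒ step 4: CCAACABAAAA ⇒ AA·AA·C·C·AA·C·AB·C·C·C·C
    A ↦ C
    B ↦ AB
    C ↦ AA

A->C, B->AB, C->AA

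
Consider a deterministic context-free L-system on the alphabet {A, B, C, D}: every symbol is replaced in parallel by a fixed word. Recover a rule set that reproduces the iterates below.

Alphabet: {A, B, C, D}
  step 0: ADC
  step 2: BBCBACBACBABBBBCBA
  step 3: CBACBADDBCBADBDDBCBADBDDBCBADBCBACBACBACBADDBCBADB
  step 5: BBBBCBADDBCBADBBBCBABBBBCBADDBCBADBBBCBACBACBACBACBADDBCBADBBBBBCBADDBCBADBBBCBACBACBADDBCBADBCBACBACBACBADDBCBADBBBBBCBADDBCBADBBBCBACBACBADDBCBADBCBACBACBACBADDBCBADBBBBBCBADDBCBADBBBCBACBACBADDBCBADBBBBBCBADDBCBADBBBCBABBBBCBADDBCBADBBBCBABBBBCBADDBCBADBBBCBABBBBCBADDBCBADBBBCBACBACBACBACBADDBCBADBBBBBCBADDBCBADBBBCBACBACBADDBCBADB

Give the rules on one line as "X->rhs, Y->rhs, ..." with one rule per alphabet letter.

A->DB, B->CBA, C->DDB, D->BB

  step 2 ⇒ step 3: BBCBACBACBABBBBCBA ⇒ CBA·CBA·DDB·CBA·DB·DDB·CBA·DB·DDB·CBA·DB·CBA·CBA·CBA·CBA·DDB·CBA·DB
    A ↦ DB
    B ↦ CBA
    C ↦ DDB
    D ↦ BB  (constrained at step 0)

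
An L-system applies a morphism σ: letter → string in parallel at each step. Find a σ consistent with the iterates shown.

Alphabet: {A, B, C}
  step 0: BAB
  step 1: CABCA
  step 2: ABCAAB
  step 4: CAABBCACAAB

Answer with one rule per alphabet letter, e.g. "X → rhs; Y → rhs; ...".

  step 1 ⇒ step 2: CABCA ⇒ A·B·CA·A·B
    A ↦ B
    B ↦ CA
    C ↦ A

A->B, B->CA, C->A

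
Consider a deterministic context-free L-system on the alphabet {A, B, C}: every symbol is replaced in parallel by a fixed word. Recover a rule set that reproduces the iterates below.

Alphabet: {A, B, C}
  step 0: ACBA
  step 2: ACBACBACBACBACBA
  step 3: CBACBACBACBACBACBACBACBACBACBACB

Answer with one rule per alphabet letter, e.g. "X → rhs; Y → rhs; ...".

A->CB, B->BA, C->AC

  step 2 ⇒ step 3: ACBACBACBACBACBA ⇒ CB·AC·BA·CB·AC·BA·CB·AC·BA·CB·AC·BA·CB·AC·BA·CB
    A ↦ CB
    B ↦ BA
    C ↦ AC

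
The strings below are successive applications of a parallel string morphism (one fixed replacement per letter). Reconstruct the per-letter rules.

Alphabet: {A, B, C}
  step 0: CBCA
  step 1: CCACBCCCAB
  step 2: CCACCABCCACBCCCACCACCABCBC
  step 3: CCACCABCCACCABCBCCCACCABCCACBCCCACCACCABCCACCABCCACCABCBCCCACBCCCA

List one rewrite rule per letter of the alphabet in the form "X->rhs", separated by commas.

  step 2 ⇒ step 3: CCACCABCCACBCCCACCACCABCBC ⇒ CCA·CCA·B·CCA·CCA·B·CBC·CCA·CCA·B·CCA·CBC·CCA·CCA·CCA·B·CCA·CCA·B·CCA·CCA·B·CBC·CCA·CBC·CCA
    A ↦ B
    B ↦ CBC
    C ↦ CCA

A->B, B->CBC, C->CCA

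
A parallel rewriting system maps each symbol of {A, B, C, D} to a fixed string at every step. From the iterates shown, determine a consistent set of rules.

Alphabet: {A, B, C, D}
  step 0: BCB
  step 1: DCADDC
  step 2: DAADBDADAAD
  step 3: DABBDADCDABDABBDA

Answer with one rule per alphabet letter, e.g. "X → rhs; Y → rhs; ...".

  step 2 ⇒ step 3: DAADBDADAAD ⇒ DA·B·B·DA·DC·DA·B·DA·B·B·DA
    A ↦ B
    B ↦ DC
    D ↦ DA
  step 0 ⇒ step 1: BCB ⇒ DC·AD·DC
    C ↦ AD

A->B, B->DC, C->AD, D->DA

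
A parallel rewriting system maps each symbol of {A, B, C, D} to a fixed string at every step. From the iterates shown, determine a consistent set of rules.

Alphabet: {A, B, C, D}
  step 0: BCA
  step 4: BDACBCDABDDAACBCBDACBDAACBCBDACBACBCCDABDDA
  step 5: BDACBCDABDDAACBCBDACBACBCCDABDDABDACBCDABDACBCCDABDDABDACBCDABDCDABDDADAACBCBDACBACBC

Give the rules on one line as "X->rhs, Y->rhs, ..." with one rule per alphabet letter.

A->C, B->BD, C->DA, D->ACB

  step 4 ⇒ step 5: BDACBCDABDDAACBCBDACBDAACBCBDACBACBCCDABDDA ⇒ BD·ACB·C·DA·BD·DA·ACB·C·BD·ACB·ACB·C·C·DA·BD·DA·BD·ACB·C·DA·BD·ACB·C·C·DA·BD·DA·BD·ACB·C·DA·BD·C·DA·BD·DA·DA·ACB·C·BD·ACB·ACB·C
    A ↦ C
    B ↦ BD
    C ↦ DA
    D ↦ ACB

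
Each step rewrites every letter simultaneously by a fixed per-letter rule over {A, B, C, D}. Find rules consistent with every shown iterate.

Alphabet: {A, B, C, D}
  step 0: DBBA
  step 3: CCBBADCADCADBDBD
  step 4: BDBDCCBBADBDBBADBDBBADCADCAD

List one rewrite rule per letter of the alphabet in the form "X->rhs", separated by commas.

A->BB, B->C, C->BD, D->AD

  step 3 ⇒ step 4: CCBBADCADCADBDBD ⇒ BD·BD·C·C·BB·AD·BD·BB·AD·BD·BB·AD·C·AD·C·AD
    A ↦ BB
    B ↦ C
    C ↦ BD
    D ↦ AD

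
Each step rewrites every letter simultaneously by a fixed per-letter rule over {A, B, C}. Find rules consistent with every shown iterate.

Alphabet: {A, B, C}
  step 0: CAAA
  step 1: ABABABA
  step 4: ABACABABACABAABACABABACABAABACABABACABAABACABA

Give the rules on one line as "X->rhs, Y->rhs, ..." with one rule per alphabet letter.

A->BA, B->CA, C->A

  step 0 ⇒ step 1: CAAA ⇒ A·BA·BA·BA
    A ↦ BA
    C ↦ A
    B ↦ CA  (constrained at step 1)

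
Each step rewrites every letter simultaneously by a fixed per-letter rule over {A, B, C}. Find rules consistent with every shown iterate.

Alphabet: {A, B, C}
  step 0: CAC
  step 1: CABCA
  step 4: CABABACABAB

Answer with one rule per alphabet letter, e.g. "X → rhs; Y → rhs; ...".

A->B, B->A, C->CA

  step 0 ⇒ step 1: CAC ⇒ CA·B·CA
    A ↦ B
    C ↦ CA
    B ↦ A  (constrained at step 1)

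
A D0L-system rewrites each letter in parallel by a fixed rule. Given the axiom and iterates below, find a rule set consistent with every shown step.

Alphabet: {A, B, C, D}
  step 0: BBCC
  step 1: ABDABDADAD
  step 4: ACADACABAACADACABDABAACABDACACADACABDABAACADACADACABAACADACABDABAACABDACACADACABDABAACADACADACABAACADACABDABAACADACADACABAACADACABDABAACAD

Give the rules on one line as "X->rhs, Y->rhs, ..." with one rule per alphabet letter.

  step 0 ⇒ step 1: BBCC ⇒ ABD·ABD·AD·AD
    B ↦ ABD
    C ↦ AD
    A ↦ AC  (constrained at step 1)
    D ↦ ABA  (constrained at step 1)

A->AC, B->ABD, C->AD, D->ABA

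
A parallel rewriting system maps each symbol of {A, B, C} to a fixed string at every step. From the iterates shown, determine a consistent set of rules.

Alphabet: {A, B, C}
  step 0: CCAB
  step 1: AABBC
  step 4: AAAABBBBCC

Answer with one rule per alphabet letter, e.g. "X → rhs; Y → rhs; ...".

  step 0 ⇒ step 1: CCAB ⇒ A·A·BB·C
    A ↦ BB
    B ↦ C
    C ↦ A

A->BB, B->C, C->A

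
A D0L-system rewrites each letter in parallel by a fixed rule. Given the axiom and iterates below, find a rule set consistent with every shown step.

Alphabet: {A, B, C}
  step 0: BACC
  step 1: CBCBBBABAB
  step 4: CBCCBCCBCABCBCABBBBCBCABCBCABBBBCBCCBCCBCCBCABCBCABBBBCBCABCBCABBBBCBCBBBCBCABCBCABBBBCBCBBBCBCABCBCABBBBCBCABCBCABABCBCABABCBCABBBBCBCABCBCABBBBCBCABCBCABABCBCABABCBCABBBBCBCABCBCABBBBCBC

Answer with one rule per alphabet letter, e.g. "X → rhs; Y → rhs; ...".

  step 0 ⇒ step 1: BACC ⇒ CBC·BBB·AB·AB
    A ↦ BBB
    B ↦ CBC
    C ↦ AB

A->BBB, B->CBC, C->AB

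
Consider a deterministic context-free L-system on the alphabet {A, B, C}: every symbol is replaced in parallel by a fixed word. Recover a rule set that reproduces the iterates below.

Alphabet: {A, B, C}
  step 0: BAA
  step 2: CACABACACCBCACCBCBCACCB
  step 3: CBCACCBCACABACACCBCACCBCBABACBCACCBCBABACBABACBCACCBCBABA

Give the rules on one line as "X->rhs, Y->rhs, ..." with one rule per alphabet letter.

A->CAC, B->ABA, C->CB

  step 2 ⇒ step 3: CACABACACCBCACCBCBCACCB ⇒ CB·CAC·CB·CAC·ABA·CAC·CB·CAC·CB·CB·ABA·CB·CAC·CB·CB·ABA·CB·ABA·CB·CAC·CB·CB·ABA
    A ↦ CAC
    B ↦ ABA
    C ↦ CB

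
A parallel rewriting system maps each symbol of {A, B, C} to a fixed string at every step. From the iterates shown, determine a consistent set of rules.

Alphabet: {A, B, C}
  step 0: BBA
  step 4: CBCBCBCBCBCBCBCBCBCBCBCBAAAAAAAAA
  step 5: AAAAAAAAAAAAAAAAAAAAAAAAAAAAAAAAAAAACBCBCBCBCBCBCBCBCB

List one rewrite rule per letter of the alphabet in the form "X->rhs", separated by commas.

A->CB, B->AA, C->A

  step 4 ⇒ step 5: CBCBCBCBCBCBCBCBCBCBCBCBAAAAAAAAA ⇒ A·AA·A·AA·A·AA·A·AA·A·AA·A·AA·A·AA·A·AA·A·AA·A·AA·A·AA·A·AA·CB·CB·CB·CB·CB·CB·CB·CB·CB
    A ↦ CB
    B ↦ AA
    C ↦ A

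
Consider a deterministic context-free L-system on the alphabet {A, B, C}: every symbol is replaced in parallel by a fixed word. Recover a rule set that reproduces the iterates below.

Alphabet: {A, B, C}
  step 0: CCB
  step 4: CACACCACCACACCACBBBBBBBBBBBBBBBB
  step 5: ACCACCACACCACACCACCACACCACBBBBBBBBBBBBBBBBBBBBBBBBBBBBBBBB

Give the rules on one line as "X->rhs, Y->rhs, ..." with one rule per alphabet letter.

A->C, B->BB, C->AC

  step 4 ⇒ step 5: CACACCACCACACCACBBBBBBBBBBBBBBBB ⇒ AC·C·AC·C·AC·AC·C·AC·AC·C·AC·C·AC·AC·C·AC·BB·BB·BB·BB·BB·BB·BB·BB·BB·BB·BB·BB·BB·BB·BB·BB
    A ↦ C
    B ↦ BB
    C ↦ AC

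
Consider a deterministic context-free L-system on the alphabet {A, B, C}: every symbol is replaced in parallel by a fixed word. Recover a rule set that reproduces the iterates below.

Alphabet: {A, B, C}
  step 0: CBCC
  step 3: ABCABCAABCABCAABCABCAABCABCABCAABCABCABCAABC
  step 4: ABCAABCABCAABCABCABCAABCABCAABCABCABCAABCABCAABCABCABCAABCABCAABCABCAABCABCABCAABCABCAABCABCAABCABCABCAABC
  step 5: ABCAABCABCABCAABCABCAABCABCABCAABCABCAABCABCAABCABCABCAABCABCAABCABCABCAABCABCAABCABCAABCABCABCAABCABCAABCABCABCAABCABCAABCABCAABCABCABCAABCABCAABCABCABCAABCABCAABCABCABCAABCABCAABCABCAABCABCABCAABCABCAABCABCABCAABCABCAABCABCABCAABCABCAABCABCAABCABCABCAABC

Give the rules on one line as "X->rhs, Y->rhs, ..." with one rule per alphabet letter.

  step 4 ⇒ step 5: ABCAABCABCAABCABCABCAABCABCAABCABCABCAABCABCAABCABCABCAABCABCAABCABCAABCABCABCAABCABCAABCABCAABCABCABCAABC ⇒ ABC·AA·BC·ABC·ABC·AA·BC·ABC·AA·BC·ABC·ABC·AA·BC·ABC·AA·BC·ABC·AA·BC·ABC·ABC·AA·BC·ABC·AA·BC·ABC·ABC·AA·BC·ABC·AA·BC·ABC·AA·BC·ABC·ABC·AA·BC·ABC·AA·BC·ABC·ABC·AA·BC·ABC·AA·BC·ABC·AA·BC·ABC·ABC·AA·BC·ABC·AA·BC·ABC·ABC·AA·BC·ABC·AA·BC·ABC·ABC·AA·BC·ABC·AA·BC·ABC·AA·BC·ABC·ABC·AA·BC·ABC·AA·BC·ABC·ABC·AA·BC·ABC·AA·BC·ABC·ABC·AA·BC·ABC·AA·BC·ABC·AA·BC·ABC·ABC·AA·BC
    A ↦ ABC
    B ↦ AA
    C ↦ BC

A->ABC, B->AA, C->BC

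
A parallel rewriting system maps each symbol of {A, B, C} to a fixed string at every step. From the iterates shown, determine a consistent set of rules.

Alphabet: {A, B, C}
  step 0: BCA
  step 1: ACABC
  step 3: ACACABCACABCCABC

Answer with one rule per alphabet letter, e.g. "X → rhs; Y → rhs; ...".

  step 0 ⇒ step 1: BCA ⇒ A·CA·BC
    A ↦ BC
    B ↦ A
    C ↦ CA

A->BC, B->A, C->CA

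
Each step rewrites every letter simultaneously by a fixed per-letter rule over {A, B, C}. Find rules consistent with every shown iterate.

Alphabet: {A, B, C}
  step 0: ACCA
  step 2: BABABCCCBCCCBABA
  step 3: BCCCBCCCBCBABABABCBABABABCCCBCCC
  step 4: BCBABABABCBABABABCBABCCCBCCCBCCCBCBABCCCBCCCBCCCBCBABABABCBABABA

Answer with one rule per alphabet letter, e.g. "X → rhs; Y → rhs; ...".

A->CC, B->BC, C->BA

  step 3 ⇒ step 4: BCCCBCCCBCBABABABCBABABABCCCBCCC ⇒ BC·BA·BA·BA·BC·BA·BA·BA·BC·BA·BC·CC·BC·CC·BC·CC·BC·BA·BC·CC·BC·CC·BC·CC·BC·BA·BA·BA·BC·BA·BA·BA
    A ↦ CC
    B ↦ BC
    C ↦ BA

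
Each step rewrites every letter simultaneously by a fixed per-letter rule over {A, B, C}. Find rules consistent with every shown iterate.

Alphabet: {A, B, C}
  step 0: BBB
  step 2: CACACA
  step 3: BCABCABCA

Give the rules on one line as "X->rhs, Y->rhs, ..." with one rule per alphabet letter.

  step 2 ⇒ step 3: CACACA ⇒ B·CA·B·CA·B·CA
    A ↦ CA
    C ↦ B
    B ↦ A  (constrained at step 0)

A->CA, B->A, C->B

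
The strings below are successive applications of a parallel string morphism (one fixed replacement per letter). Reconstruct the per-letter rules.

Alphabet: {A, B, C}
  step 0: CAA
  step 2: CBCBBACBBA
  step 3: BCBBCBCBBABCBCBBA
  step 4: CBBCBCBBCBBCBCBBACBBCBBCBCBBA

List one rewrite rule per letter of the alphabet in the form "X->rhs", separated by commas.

A->BA, B->CB, C->B

  step 3 ⇒ step 4: BCBBCBCBBABCBCBBA ⇒ CB·B·CB·CB·B·CB·B·CB·CB·BA·CB·B·CB·B·CB·CB·BA
    A ↦ BA
    B ↦ CB
    C ↦ B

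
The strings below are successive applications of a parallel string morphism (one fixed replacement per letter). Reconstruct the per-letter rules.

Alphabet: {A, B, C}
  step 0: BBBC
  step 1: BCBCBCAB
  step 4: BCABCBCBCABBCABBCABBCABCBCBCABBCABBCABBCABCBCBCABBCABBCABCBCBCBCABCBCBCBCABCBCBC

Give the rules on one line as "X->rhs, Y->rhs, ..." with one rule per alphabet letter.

A->CBC, B->BC, C->AB

  step 0 ⇒ step 1: BBBC ⇒ BC·BC·BC·AB
    B ↦ BC
    C ↦ AB
    A ↦ CBC  (constrained at step 1)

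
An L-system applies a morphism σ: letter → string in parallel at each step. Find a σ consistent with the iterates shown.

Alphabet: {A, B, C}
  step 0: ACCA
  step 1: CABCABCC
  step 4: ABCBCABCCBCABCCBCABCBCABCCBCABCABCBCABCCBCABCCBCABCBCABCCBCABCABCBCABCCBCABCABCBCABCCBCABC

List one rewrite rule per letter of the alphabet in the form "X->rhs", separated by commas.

A->C, B->BC, C->ABC

  step 0 ⇒ step 1: ACCA ⇒ C·ABC·ABC·C
    A ↦ C
    C ↦ ABC
    B ↦ BC  (constrained at step 1)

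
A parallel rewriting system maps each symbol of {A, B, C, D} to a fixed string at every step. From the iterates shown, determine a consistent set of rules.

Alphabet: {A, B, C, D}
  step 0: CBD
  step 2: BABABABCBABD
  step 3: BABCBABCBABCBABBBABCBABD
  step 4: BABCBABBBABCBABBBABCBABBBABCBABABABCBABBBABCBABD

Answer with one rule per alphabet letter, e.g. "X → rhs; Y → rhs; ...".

  step 3 ⇒ step 4: BABCBABCBABCBABBBABCBABD ⇒ BA·BC·BA·BB·BA·BC·BA·BB·BA·BC·BA·BB·BA·BC·BA·BA·BA·BC·BA·BB·BA·BC·BA·BD
    A ↦ BC
    B ↦ BA
    C ↦ BB
    D ↦ BD

A->BC, B->BA, C->BB, D->BD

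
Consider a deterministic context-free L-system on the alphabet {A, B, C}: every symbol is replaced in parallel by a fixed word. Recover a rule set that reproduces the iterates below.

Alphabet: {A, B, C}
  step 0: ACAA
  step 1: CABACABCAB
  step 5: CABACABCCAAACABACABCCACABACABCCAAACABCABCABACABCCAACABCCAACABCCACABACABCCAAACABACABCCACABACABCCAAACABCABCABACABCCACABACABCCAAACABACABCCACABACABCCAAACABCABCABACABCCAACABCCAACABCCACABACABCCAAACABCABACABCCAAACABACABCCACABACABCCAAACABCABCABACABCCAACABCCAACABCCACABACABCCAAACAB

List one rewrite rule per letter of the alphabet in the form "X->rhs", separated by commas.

A->CAB, B->CCA, C->A

  step 0 ⇒ step 1: ACAA ⇒ CAB·A·CAB·CAB
    A ↦ CAB
    C ↦ A
    B ↦ CCA  (constrained at step 1)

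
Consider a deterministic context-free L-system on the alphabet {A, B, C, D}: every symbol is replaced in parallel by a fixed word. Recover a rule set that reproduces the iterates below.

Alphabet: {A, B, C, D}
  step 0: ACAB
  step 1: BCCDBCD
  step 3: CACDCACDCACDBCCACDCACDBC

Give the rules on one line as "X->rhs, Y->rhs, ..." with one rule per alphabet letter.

  step 0 ⇒ step 1: ACAB ⇒ BC·CD·BC·D
    A ↦ BC
    B ↦ D
    C ↦ CD
    D ↦ CA  (constrained at step 1)

A->BC, B->D, C->CD, D->CA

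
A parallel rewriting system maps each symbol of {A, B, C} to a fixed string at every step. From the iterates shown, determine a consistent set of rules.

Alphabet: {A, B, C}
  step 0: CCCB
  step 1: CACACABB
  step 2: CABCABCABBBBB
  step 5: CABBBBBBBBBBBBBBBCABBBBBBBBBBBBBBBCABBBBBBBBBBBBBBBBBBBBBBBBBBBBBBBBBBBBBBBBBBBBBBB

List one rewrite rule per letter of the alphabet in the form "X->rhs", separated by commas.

A->B, B->BB, C->CA

  step 1 ⇒ step 2: CACACABB ⇒ CA·B·CA·B·CA·B·BB·BB
    A ↦ B
    B ↦ BB
    C ↦ CA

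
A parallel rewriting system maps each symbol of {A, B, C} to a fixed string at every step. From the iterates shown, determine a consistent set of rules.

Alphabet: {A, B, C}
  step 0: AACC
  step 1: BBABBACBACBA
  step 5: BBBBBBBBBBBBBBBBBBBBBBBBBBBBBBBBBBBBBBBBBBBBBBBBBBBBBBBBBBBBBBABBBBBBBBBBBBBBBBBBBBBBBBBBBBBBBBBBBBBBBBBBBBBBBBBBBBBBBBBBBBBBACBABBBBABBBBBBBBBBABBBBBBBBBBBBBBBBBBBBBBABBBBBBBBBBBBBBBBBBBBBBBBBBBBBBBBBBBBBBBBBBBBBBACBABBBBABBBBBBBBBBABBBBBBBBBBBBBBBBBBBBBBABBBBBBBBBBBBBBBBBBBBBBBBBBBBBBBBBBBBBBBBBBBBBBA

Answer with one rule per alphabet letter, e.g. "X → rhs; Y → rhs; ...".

A->BBA, B->BB, C->CBA

  step 0 ⇒ step 1: AACC ⇒ BBA·BBA·CBA·CBA
    A ↦ BBA
    C ↦ CBA
    B ↦ BB  (constrained at step 1)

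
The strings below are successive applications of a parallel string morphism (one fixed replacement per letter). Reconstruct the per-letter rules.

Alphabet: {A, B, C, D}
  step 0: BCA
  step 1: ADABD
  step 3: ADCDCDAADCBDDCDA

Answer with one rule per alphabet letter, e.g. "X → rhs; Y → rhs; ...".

A->BD, B->A, C->DA, D->DC

  step 0 ⇒ step 1: BCA ⇒ A·DA·BD
    A ↦ BD
    B ↦ A
    C ↦ DA
    D ↦ DC  (constrained at step 1)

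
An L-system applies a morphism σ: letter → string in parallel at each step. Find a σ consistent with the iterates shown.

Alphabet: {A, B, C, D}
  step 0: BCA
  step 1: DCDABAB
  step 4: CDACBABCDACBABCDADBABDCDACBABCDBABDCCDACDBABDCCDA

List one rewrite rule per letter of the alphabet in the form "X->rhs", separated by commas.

  step 0 ⇒ step 1: BCA ⇒ D·CDA·BAB
    A ↦ BAB
    B ↦ D
    C ↦ CDA
    D ↦ C  (constrained at step 1)

A->BAB, B->D, C->CDA, D->C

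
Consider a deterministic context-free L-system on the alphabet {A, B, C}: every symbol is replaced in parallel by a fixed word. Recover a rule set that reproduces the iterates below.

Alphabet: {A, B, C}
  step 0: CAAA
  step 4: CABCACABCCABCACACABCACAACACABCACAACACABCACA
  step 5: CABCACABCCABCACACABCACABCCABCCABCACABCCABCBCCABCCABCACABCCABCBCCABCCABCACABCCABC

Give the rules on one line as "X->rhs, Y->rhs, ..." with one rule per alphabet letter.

A->BC, B->A, C->CA

  step 4 ⇒ step 5: CABCACABCCABCACACABCACAACACABCACAACACABCACA ⇒ CA·BC·A·CA·BC·CA·BC·A·CA·CA·BC·A·CA·BC·CA·BC·CA·BC·A·CA·BC·CA·BC·BC·CA·BC·CA·BC·A·CA·BC·CA·BC·BC·CA·BC·CA·BC·A·CA·BC·CA·BC
    A ↦ BC
    B ↦ A
    C ↦ CA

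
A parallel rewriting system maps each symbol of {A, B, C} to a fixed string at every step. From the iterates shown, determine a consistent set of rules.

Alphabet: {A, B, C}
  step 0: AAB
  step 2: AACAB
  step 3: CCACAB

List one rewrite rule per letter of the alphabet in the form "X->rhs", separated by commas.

A->C, B->AB, C->A

  step 2 ⇒ step 3: AACAB ⇒ C·C·A·C·AB
    A ↦ C
    B ↦ AB
    C ↦ A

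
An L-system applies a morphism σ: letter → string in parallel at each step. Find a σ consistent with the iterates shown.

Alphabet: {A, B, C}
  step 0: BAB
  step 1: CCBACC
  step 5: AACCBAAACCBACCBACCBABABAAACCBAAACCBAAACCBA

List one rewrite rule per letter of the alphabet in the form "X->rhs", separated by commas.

A->BA, B->CC, C->A

  step 0 ⇒ step 1: BAB ⇒ CC·BA·CC
    A ↦ BA
    B ↦ CC
    C ↦ A  (constrained at step 1)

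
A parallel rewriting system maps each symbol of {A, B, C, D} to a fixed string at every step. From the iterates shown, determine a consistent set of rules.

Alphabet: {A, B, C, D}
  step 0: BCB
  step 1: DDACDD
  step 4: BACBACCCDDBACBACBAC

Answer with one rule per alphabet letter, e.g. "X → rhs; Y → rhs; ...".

A->B, B->DD, C->AC, D->C

  step 0 ⇒ step 1: BCB ⇒ DD·AC·DD
    B ↦ DD
    C ↦ AC
    A ↦ B  (constrained at step 1)
    D ↦ C  (constrained at step 1)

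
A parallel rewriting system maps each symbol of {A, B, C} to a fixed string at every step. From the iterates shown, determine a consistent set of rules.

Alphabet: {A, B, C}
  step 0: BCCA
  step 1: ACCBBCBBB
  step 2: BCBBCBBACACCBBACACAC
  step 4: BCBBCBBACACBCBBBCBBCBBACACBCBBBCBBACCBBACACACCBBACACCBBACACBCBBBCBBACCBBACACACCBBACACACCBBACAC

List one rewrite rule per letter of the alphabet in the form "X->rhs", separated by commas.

  step 1 ⇒ step 2: ACCBBCBBB ⇒ B·CBB·CBB·AC·AC·CBB·AC·AC·AC
    A ↦ B
    B ↦ AC
    C ↦ CBB

A->B, B->AC, C->CBB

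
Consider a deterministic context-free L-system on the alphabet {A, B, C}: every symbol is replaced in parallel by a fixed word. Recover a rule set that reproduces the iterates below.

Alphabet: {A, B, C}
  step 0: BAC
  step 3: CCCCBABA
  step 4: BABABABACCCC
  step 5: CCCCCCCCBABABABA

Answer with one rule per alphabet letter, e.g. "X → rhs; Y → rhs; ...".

A->C, B->C, C->BA

  step 4 ⇒ step 5: BABABABACCCC ⇒ C·C·C·C·C·C·C·C·BA·BA·BA·BA
    A ↦ C
    B ↦ C
    C ↦ BA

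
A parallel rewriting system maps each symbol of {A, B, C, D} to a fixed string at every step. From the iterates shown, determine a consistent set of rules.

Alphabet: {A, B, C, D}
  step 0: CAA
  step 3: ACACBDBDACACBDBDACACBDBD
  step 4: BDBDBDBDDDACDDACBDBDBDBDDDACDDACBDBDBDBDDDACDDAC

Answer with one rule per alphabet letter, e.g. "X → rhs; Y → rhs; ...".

  step 3 ⇒ step 4: ACACBDBDACACBDBDACACBDBD ⇒ BD·BD·BD·BD·DD·AC·DD·AC·BD·BD·BD·BD·DD·AC·DD·AC·BD·BD·BD·BD·DD·AC·DD·AC
    A ↦ BD
    B ↦ DD
    C ↦ BD
    D ↦ AC

A->BD, B->DD, C->BD, D->AC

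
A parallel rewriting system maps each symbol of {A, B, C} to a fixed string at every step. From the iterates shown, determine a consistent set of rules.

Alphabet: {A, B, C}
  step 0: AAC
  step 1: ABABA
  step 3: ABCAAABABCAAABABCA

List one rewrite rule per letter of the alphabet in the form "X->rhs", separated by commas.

A->AB, B->CA, C->A

  step 0 ⇒ step 1: AAC ⇒ AB·AB·A
    A ↦ AB
    C ↦ A
    B ↦ CA  (constrained at step 1)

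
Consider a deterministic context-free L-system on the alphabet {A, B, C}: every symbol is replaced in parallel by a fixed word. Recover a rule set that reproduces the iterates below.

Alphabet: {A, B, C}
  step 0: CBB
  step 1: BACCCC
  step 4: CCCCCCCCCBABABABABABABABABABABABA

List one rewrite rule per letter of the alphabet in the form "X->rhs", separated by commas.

  step 0 ⇒ step 1: CBB ⇒ BA·CC·CC
    B ↦ CC
    C ↦ BA
    A ↦ C  (constrained at step 1)

A->C, B->CC, C->BA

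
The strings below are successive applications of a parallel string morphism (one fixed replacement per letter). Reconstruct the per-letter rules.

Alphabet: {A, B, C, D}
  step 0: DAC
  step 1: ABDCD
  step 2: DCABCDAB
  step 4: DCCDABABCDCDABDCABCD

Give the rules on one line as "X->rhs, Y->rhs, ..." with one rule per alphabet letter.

  step 1 ⇒ step 2: ABDCD ⇒ D·C·AB·CD·AB
    A ↦ D
    B ↦ C
    C ↦ CD
    D ↦ AB

A->D, B->C, C->CD, D->AB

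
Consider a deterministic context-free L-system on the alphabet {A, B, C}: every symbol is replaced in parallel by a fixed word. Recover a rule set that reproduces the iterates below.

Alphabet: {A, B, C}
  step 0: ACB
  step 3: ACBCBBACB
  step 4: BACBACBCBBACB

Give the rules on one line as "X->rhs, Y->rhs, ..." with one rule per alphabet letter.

A->B, B->CB, C->A

  step 3 ⇒ step 4: ACBCBBACB ⇒ B·A·CB·A·CB·CB·B·A·CB
    A ↦ B
    B ↦ CB
    C ↦ A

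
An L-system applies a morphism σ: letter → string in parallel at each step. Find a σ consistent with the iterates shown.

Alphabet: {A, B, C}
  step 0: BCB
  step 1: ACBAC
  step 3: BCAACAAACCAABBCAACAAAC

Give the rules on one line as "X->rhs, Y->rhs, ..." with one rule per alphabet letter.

  step 0 ⇒ step 1: BCB ⇒ AC·B·AC
    B ↦ AC
    C ↦ B
    A ↦ CAA  (constrained at step 1)

A->CAA, B->AC, C->B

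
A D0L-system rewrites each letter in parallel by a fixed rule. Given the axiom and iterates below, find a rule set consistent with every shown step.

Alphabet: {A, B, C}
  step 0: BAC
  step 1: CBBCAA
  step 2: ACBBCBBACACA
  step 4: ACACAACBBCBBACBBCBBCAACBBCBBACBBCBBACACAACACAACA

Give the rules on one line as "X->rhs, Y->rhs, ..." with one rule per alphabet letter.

A->CA, B->CBB, C->A

  step 1 ⇒ step 2: CBBCAA ⇒ A·CBB·CBB·A·CA·CA
    A ↦ CA
    B ↦ CBB
    C ↦ A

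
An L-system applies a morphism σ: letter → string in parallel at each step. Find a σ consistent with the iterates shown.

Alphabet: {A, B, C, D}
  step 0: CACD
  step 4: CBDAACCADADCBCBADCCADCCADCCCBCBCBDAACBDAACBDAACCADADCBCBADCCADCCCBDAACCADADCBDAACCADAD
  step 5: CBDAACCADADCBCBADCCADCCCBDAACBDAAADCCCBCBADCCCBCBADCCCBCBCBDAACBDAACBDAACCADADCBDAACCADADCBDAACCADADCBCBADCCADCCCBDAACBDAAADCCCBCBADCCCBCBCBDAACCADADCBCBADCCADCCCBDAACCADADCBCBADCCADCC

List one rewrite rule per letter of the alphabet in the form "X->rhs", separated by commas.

  step 4 ⇒ step 5: CBDAACCADADCBCBADCCADCCADCCCBCBCBDAACBDAACBDAACCADADCBCBADCCADCCCBDAACCADADCBDAACCADAD ⇒ CB·DAA·CC·AD·AD·CB·CB·AD·CC·AD·CC·CB·DAA·CB·DAA·AD·CC·CB·CB·AD·CC·CB·CB·AD·CC·CB·CB·CB·DAA·CB·DAA·CB·DAA·CC·AD·AD·CB·DAA·CC·AD·AD·CB·DAA·CC·AD·AD·CB·CB·AD·CC·AD·CC·CB·DAA·CB·DAA·AD·CC·CB·CB·AD·CC·CB·CB·CB·DAA·CC·AD·AD·CB·CB·AD·CC·AD·CC·CB·DAA·CC·AD·AD·CB·CB·AD·CC·AD·CC
    A ↦ AD
    B ↦ DAA
    C ↦ CB
    D ↦ CC

A->AD, B->DAA, C->CB, D->CC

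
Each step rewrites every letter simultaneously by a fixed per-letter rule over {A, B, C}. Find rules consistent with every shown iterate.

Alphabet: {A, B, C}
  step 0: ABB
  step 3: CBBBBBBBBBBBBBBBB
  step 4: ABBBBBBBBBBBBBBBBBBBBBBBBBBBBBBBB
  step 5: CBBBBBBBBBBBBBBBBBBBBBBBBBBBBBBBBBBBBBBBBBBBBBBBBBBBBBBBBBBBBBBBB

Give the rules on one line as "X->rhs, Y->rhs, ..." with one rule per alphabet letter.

  step 4 ⇒ step 5: ABBBBBBBBBBBBBBBBBBBBBBBBBBBBBBBB ⇒ C·BB·BB·BB·BB·BB·BB·BB·BB·BB·BB·BB·BB·BB·BB·BB·BB·BB·BB·BB·BB·BB·BB·BB·BB·BB·BB·BB·BB·BB·BB·BB·BB
    A ↦ C
    B ↦ BB
  step 3 ⇒ step 4: CBBBBBBBBBBBBBBBB ⇒ A·BB·BB·BB·BB·BB·BB·BB·BB·BB·BB·BB·BB·BB·BB·BB·BB
    C ↦ A

A->C, B->BB, C->A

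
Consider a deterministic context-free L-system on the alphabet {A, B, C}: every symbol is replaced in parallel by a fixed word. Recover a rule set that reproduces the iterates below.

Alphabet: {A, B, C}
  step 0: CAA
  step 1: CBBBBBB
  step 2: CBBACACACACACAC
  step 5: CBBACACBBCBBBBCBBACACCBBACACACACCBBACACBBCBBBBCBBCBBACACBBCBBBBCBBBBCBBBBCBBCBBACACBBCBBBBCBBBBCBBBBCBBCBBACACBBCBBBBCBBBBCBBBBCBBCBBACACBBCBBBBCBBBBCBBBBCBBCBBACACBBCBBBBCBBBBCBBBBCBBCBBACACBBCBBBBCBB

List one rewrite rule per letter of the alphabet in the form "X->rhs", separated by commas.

A->BB, B->AC, C->CBB

  step 1 ⇒ step 2: CBBBBBB ⇒ CBB·AC·AC·AC·AC·AC·AC
    B ↦ AC
    C ↦ CBB
  step 0 ⇒ step 1: CAA ⇒ CBB·BB·BB
    A ↦ BB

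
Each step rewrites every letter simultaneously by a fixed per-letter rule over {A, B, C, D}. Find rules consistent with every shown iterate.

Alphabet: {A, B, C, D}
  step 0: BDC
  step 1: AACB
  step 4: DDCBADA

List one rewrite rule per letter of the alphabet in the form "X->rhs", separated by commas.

  step 0 ⇒ step 1: BDC ⇒ A·A·CB
    B ↦ A
    C ↦ CB
    D ↦ A
    A ↦ D  (constrained at step 1)

A->D, B->A, C->CB, D->A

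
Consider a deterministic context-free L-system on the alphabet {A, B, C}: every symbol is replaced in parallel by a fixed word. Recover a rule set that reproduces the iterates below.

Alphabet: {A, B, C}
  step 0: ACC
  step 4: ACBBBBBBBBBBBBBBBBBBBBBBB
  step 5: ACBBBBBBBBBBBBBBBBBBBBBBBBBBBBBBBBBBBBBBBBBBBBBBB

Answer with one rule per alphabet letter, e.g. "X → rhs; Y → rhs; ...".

  step 4 ⇒ step 5: ACBBBBBBBBBBBBBBBBBBBBBBB ⇒ AC·B·BB·BB·BB·BB·BB·BB·BB·BB·BB·BB·BB·BB·BB·BB·BB·BB·BB·BB·BB·BB·BB·BB·BB
    A ↦ AC
    B ↦ BB
    C ↦ B

A->AC, B->BB, C->B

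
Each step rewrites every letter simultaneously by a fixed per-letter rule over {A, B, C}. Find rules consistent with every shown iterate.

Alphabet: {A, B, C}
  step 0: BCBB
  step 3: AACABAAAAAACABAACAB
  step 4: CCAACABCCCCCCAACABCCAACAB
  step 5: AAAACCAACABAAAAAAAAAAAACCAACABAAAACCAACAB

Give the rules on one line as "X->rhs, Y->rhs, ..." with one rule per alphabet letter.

A->C, B->AB, C->AA

  step 4 ⇒ step 5: CCAACABCCCCCCAACABCCAACAB ⇒ AA·AA·C·C·AA·C·AB·AA·AA·AA·AA·AA·AA·C·C·AA·C·AB·AA·AA·C·C·AA·C·AB
    A ↦ C
    B ↦ AB
    C ↦ AA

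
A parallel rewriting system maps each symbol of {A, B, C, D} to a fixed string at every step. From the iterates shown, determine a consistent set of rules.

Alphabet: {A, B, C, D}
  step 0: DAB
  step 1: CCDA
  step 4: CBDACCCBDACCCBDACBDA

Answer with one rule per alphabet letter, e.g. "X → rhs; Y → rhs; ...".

A->C, B->DA, C->CB, D->C

  step 0 ⇒ step 1: DAB ⇒ C·C·DA
    A ↦ C
    B ↦ DA
    D ↦ C
    C ↦ CB  (constrained at step 1)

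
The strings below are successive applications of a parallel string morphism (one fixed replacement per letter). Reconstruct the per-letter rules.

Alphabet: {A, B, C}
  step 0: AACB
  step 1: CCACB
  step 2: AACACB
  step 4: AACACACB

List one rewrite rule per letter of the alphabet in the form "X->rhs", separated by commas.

A->C, B->CB, C->A

  step 1 ⇒ step 2: CCACB ⇒ A·A·C·A·CB
    A ↦ C
    B ↦ CB
    C ↦ A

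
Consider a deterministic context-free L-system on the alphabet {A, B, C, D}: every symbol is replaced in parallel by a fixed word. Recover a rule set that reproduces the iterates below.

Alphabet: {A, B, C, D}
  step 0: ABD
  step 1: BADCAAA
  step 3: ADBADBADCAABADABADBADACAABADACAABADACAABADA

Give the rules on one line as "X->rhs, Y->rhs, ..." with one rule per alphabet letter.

A->BAD, B->CAA, C->AD, D->A

  step 0 ⇒ step 1: ABD ⇒ BAD·CAA·A
    A ↦ BAD
    B ↦ CAA
    D ↦ A
    C ↦ AD  (constrained at step 1)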